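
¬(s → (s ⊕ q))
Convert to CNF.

¬(s → (s ⊕ q))
≡ ¬(¬s ∨ (s ⊕ q))   (eliminate →)
≡ ¬(¬s ∨ ((s ∨ q) ∧ ¬(s ∧ q)))   (expand ⊕)
≡ ¬¬s ∧ ¬((s ∨ q) ∧ ¬(s ∧ q))   (De Morgan)
≡ s ∧ ¬((s ∨ q) ∧ ¬(s ∧ q))   (double negation)
≡ s ∧ (¬(s ∨ q) ∨ ¬¬(s ∧ q))   (De Morgan)
≡ s ∧ ((¬s ∧ ¬q) ∨ ¬¬(s ∧ q))   (De Morgan)
≡ s ∧ ((¬s ∧ ¬q) ∨ (s ∧ q))   (double negation)
≡ s ∧ (¬s ∨ s) ∧ (¬s ∨ q) ∧ (¬q ∨ s) ∧ (¬q ∨ q)   (distribute ∨ over ∧)
≡ s ∧ (¬s ∨ q)   (simplify)

s ∧ (¬s ∨ q)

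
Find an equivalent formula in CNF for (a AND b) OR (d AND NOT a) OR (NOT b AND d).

(a OR d) AND (b OR d)

(a AND b) OR (d AND NOT a) OR (NOT b AND d)
≡ (a OR d OR NOT b) AND (a OR d OR d) AND (a OR NOT a OR NOT b) AND (a OR NOT a OR d) AND (b OR d OR NOT b) AND (b OR d OR d) AND (b OR NOT a OR NOT b) AND (b OR NOT a OR d)   — distribute OR over AND
≡ (a OR d) AND (b OR d)   — simplify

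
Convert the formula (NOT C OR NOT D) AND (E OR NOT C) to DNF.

NOT C OR (NOT D AND E)

(NOT C OR NOT D) AND (E OR NOT C)
= (NOT C AND E) OR (NOT C AND NOT C) OR (NOT D AND E) OR (NOT D AND NOT C)   (distribute AND over OR)
= NOT C OR (NOT D AND E)   (simplify)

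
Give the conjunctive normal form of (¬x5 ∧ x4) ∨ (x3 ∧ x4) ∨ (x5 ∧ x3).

(¬x5 ∧ x4) ∨ (x3 ∧ x4) ∨ (x5 ∧ x3)
= (¬x5 ∨ x3 ∨ x5) ∧ (¬x5 ∨ x3 ∨ x3) ∧ (¬x5 ∨ x4 ∨ x5) ∧ (¬x5 ∨ x4 ∨ x3) ∧ (x4 ∨ x3 ∨ x5) ∧ (x4 ∨ x3 ∨ x3) ∧ (x4 ∨ x4 ∨ x5) ∧ (x4 ∨ x4 ∨ x3)   (distribute ∨ over ∧)
= (¬x5 ∨ x3) ∧ (x4 ∨ x3) ∧ (x4 ∨ x5)   (simplify)

(¬x5 ∨ x3) ∧ (x4 ∨ x3) ∧ (x4 ∨ x5)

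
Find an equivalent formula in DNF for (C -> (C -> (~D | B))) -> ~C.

(C -> (C -> (~D | B))) -> ~C
= ~(C -> (C -> (~D | B))) | ~C   — eliminate ->
= ~(~C | (C -> (~D | B))) | ~C   — eliminate ->
= ~(~C | ~C | ~D | B) | ~C   — eliminate ->
= (~~C & ~~C & ~~D & ~B) | ~C   — De Morgan
= (C & ~~C & ~~D & ~B) | ~C   — double negation
= (C & C & ~~D & ~B) | ~C   — double negation
= (C & C & D & ~B) | ~C   — double negation
= (C & D & ~B) | ~C   — simplify

(C & D & ~B) | ~C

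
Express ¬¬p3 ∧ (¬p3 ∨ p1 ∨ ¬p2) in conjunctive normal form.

p3 ∧ (¬p3 ∨ p1 ∨ ¬p2)

¬¬p3 ∧ (¬p3 ∨ p1 ∨ ¬p2)
≡ p3 ∧ (¬p3 ∨ p1 ∨ ¬p2)   [double negation]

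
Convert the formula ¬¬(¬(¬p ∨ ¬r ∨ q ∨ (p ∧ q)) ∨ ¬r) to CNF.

¬¬(¬(¬p ∨ ¬r ∨ q ∨ (p ∧ q)) ∨ ¬r)
≡ ¬(¬p ∨ ¬r ∨ q ∨ (p ∧ q)) ∨ ¬r   (double negation)
≡ (¬¬p ∧ ¬¬r ∧ ¬q ∧ ¬(p ∧ q)) ∨ ¬r   (De Morgan)
≡ (p ∧ ¬¬r ∧ ¬q ∧ ¬(p ∧ q)) ∨ ¬r   (double negation)
≡ (p ∧ r ∧ ¬q ∧ ¬(p ∧ q)) ∨ ¬r   (double negation)
≡ (p ∧ r ∧ ¬q ∧ (¬p ∨ ¬q)) ∨ ¬r   (De Morgan)
≡ (p ∨ ¬r) ∧ (r ∨ ¬r) ∧ (¬q ∨ ¬r) ∧ (¬p ∨ ¬q ∨ ¬r)   (distribute ∨ over ∧)
≡ (p ∨ ¬r) ∧ (¬q ∨ ¬r)   (simplify)

(p ∨ ¬r) ∧ (¬q ∨ ¬r)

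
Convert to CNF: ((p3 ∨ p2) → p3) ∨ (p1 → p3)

((p3 ∨ p2) → p3) ∨ (p1 → p3)
≡ ¬(p3 ∨ p2) ∨ p3 ∨ (p1 → p3)
≡ ¬(p3 ∨ p2) ∨ p3 ∨ ¬p1 ∨ p3
≡ (¬p3 ∧ ¬p2) ∨ p3 ∨ ¬p1 ∨ p3
≡ (¬p3 ∨ p3 ∨ ¬p1 ∨ p3) ∧ (¬p2 ∨ p3 ∨ ¬p1 ∨ p3)
≡ ¬p2 ∨ p3 ∨ ¬p1

¬p2 ∨ p3 ∨ ¬p1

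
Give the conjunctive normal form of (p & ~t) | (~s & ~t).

(p | ~s) & ~t

(p & ~t) | (~s & ~t)
= (p | ~s) & (p | ~t) & (~t | ~s) & (~t | ~t)   [distribute | over &]
= (p | ~s) & ~t   [simplify]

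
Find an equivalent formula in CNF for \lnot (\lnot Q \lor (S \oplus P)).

\lnot (\lnot Q \lor (S \oplus P))
⇔ \lnot (\lnot Q \lor (S \lor P) \land \lnot (S \land P))   [expand \oplus]
⇔ \lnot \lnot Q \land \lnot ((S \lor P) \land \lnot (S \land P))   [De Morgan]
⇔ Q \land \lnot ((S \lor P) \land \lnot (S \land P))   [double negation]
⇔ Q \land (\lnot (S \lor P) \lor \lnot \lnot (S \land P))   [De Morgan]
⇔ Q \land (\lnot S \land \lnot P \lor \lnot \lnot (S \land P))   [De Morgan]
⇔ Q \land (\lnot S \land \lnot P \lor S \land P)   [double negation]
⇔ Q \land (\lnot S \lor S) \land (\lnot S \lor P) \land (\lnot P \lor S) \land (\lnot P \lor P)   [distribute \lor over \land]
⇔ Q \land (\lnot S \lor P) \land (\lnot P \lor S)   [simplify]

Q \land (\lnot S \lor P) \land (\lnot P \lor S)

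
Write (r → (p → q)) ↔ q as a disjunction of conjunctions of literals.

(r ∧ p ∧ ¬q) ∨ q

(r → (p → q)) ↔ q
≡ ((r → (p → q)) → q) ∧ (q → (r → (p → q)))   — eliminate ↔
≡ (¬(r → (p → q)) ∨ q) ∧ (q → (r → (p → q)))   — eliminate →
≡ (¬(¬r ∨ (p → q)) ∨ q) ∧ (q → (r → (p → q)))   — eliminate →
≡ (¬(¬r ∨ ¬p ∨ q) ∨ q) ∧ (q → (r → (p → q)))   — eliminate →
≡ (¬(¬r ∨ ¬p ∨ q) ∨ q) ∧ (¬q ∨ (r → (p → q)))   — eliminate →
≡ (¬(¬r ∨ ¬p ∨ q) ∨ q) ∧ (¬q ∨ ¬r ∨ (p → q))   — eliminate →
≡ (¬(¬r ∨ ¬p ∨ q) ∨ q) ∧ (¬q ∨ ¬r ∨ ¬p ∨ q)   — eliminate →
≡ ((¬¬r ∧ ¬¬p ∧ ¬q) ∨ q) ∧ (¬q ∨ ¬r ∨ ¬p ∨ q)   — De Morgan
≡ ((r ∧ ¬¬p ∧ ¬q) ∨ q) ∧ (¬q ∨ ¬r ∨ ¬p ∨ q)   — double negation
≡ ((r ∧ p ∧ ¬q) ∨ q) ∧ (¬q ∨ ¬r ∨ ¬p ∨ q)   — double negation
≡ (r ∧ p ∧ ¬q ∧ ¬q) ∨ (r ∧ p ∧ ¬q ∧ ¬r) ∨ (r ∧ p ∧ ¬q ∧ ¬p) ∨ (r ∧ p ∧ ¬q ∧ q) ∨ (q ∧ ¬q) ∨ (q ∧ ¬r) ∨ (q ∧ ¬p) ∨ (q ∧ q)   — distribute ∧ over ∨
≡ (r ∧ p ∧ ¬q) ∨ q   — simplify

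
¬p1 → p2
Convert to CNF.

¬p1 → p2
≡ ¬¬p1 ∨ p2   (eliminate →)
≡ p1 ∨ p2   (double negation)

p1 ∨ p2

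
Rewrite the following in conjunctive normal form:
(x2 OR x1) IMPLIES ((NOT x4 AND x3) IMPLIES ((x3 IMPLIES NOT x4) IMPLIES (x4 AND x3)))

(NOT x2 OR x4 OR NOT x3) AND (NOT x1 OR x4 OR NOT x3)

(x2 OR x1) IMPLIES ((NOT x4 AND x3) IMPLIES ((x3 IMPLIES NOT x4) IMPLIES (x4 AND x3)))
= NOT (x2 OR x1) OR ((NOT x4 AND x3) IMPLIES ((x3 IMPLIES NOT x4) IMPLIES (x4 AND x3)))   [eliminate IMPLIES]
= NOT (x2 OR x1) OR NOT (NOT x4 AND x3) OR ((x3 IMPLIES NOT x4) IMPLIES (x4 AND x3))   [eliminate IMPLIES]
= NOT (x2 OR x1) OR NOT (NOT x4 AND x3) OR NOT (x3 IMPLIES NOT x4) OR (x4 AND x3)   [eliminate IMPLIES]
= NOT (x2 OR x1) OR NOT (NOT x4 AND x3) OR NOT (NOT x3 OR NOT x4) OR (x4 AND x3)   [eliminate IMPLIES]
= (NOT x2 AND NOT x1) OR NOT (NOT x4 AND x3) OR NOT (NOT x3 OR NOT x4) OR (x4 AND x3)   [De Morgan]
= (NOT x2 AND NOT x1) OR NOT NOT x4 OR NOT x3 OR NOT (NOT x3 OR NOT x4) OR (x4 AND x3)   [De Morgan]
= (NOT x2 AND NOT x1) OR x4 OR NOT x3 OR NOT (NOT x3 OR NOT x4) OR (x4 AND x3)   [double negation]
= (NOT x2 AND NOT x1) OR x4 OR NOT x3 OR (NOT NOT x3 AND NOT NOT x4) OR (x4 AND x3)   [De Morgan]
= (NOT x2 AND NOT x1) OR x4 OR NOT x3 OR (x3 AND NOT NOT x4) OR (x4 AND x3)   [double negation]
= (NOT x2 AND NOT x1) OR x4 OR NOT x3 OR (x3 AND x4) OR (x4 AND x3)   [double negation]
= (NOT x2 OR x4 OR NOT x3 OR x3 OR x4) AND (NOT x2 OR x4 OR NOT x3 OR x3 OR x3) AND (NOT x2 OR x4 OR NOT x3 OR x4 OR x4) AND (NOT x2 OR x4 OR NOT x3 OR x4 OR x3) AND (NOT x1 OR x4 OR NOT x3 OR x3 OR x4) AND (NOT x1 OR x4 OR NOT x3 OR x3 OR x3) AND (NOT x1 OR x4 OR NOT x3 OR x4 OR x4) AND (NOT x1 OR x4 OR NOT x3 OR x4 OR x3)   [distribute OR over AND]
= (NOT x2 OR x4 OR NOT x3) AND (NOT x1 OR x4 OR NOT x3)   [simplify]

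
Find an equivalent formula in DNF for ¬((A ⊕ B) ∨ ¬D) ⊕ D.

¬((A ⊕ B) ∨ ¬D) ⊕ D
≡ (¬((A ⊕ B) ∨ ¬D) ∧ ¬D) ∨ (¬¬((A ⊕ B) ∨ ¬D) ∧ D)   [expand ⊕]
≡ (¬((A ∧ ¬B) ∨ (¬A ∧ B) ∨ ¬D) ∧ ¬D) ∨ (¬¬((A ⊕ B) ∨ ¬D) ∧ D)   [expand ⊕]
≡ (¬((A ∧ ¬B) ∨ (¬A ∧ B) ∨ ¬D) ∧ ¬D) ∨ (¬¬((A ∧ ¬B) ∨ (¬A ∧ B) ∨ ¬D) ∧ D)   [expand ⊕]
≡ (¬(A ∧ ¬B) ∧ ¬(¬A ∧ B) ∧ ¬¬D ∧ ¬D) ∨ (¬¬((A ∧ ¬B) ∨ (¬A ∧ B) ∨ ¬D) ∧ D)   [De Morgan]
≡ ((¬A ∨ ¬¬B) ∧ ¬(¬A ∧ B) ∧ ¬¬D ∧ ¬D) ∨ (¬¬((A ∧ ¬B) ∨ (¬A ∧ B) ∨ ¬D) ∧ D)   [De Morgan]
≡ ((¬A ∨ B) ∧ ¬(¬A ∧ B) ∧ ¬¬D ∧ ¬D) ∨ (¬¬((A ∧ ¬B) ∨ (¬A ∧ B) ∨ ¬D) ∧ D)   [double negation]
≡ ((¬A ∨ B) ∧ (¬¬A ∨ ¬B) ∧ ¬¬D ∧ ¬D) ∨ (¬¬((A ∧ ¬B) ∨ (¬A ∧ B) ∨ ¬D) ∧ D)   [De Morgan]
≡ ((¬A ∨ B) ∧ (A ∨ ¬B) ∧ ¬¬D ∧ ¬D) ∨ (¬¬((A ∧ ¬B) ∨ (¬A ∧ B) ∨ ¬D) ∧ D)   [double negation]
≡ ((¬A ∨ B) ∧ (A ∨ ¬B) ∧ D ∧ ¬D) ∨ (¬¬((A ∧ ¬B) ∨ (¬A ∧ B) ∨ ¬D) ∧ D)   [double negation]
≡ ((¬A ∨ B) ∧ (A ∨ ¬B) ∧ D ∧ ¬D) ∨ (((A ∧ ¬B) ∨ (¬A ∧ B) ∨ ¬D) ∧ D)   [double negation]
≡ (¬A ∧ A ∧ D ∧ ¬D) ∨ (¬A ∧ ¬B ∧ D ∧ ¬D) ∨ (B ∧ A ∧ D ∧ ¬D) ∨ (B ∧ ¬B ∧ D ∧ ¬D) ∨ (A ∧ ¬B ∧ D) ∨ (¬A ∧ B ∧ D) ∨ (¬D ∧ D)   [distribute ∧ over ∨]
≡ (A ∧ ¬B ∧ D) ∨ (¬A ∧ B ∧ D)   [simplify]

(A ∧ ¬B ∧ D) ∨ (¬A ∧ B ∧ D)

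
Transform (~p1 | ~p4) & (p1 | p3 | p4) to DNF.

(~p1 & p3) | (~p1 & p4) | (~p4 & p1) | (~p4 & p3)

(~p1 | ~p4) & (p1 | p3 | p4)
≡ (~p1 & p1) | (~p1 & p3) | (~p1 & p4) | (~p4 & p1) | (~p4 & p3) | (~p4 & p4)   [distribute & over |]
≡ (~p1 & p3) | (~p1 & p4) | (~p4 & p1) | (~p4 & p3)   [simplify]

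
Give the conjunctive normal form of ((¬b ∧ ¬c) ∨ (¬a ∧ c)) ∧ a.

(¬b ∨ ¬a) ∧ (¬b ∨ c) ∧ (¬c ∨ ¬a) ∧ a

((¬b ∧ ¬c) ∨ (¬a ∧ c)) ∧ a
⇔ (¬b ∨ ¬a) ∧ (¬b ∨ c) ∧ (¬c ∨ ¬a) ∧ (¬c ∨ c) ∧ a   (distribute ∨ over ∧)
⇔ (¬b ∨ ¬a) ∧ (¬b ∨ c) ∧ (¬c ∨ ¬a) ∧ a   (simplify)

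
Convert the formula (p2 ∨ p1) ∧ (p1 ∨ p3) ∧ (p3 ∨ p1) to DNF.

(p2 ∧ p3) ∨ p1

(p2 ∨ p1) ∧ (p1 ∨ p3) ∧ (p3 ∨ p1)
⇔ (p2 ∧ p1 ∧ p3) ∨ (p2 ∧ p1 ∧ p1) ∨ (p2 ∧ p3 ∧ p3) ∨ (p2 ∧ p3 ∧ p1) ∨ (p1 ∧ p1 ∧ p3) ∨ (p1 ∧ p1 ∧ p1) ∨ (p1 ∧ p3 ∧ p3) ∨ (p1 ∧ p3 ∧ p1)   [distribute ∧ over ∨]
⇔ (p2 ∧ p3) ∨ p1   [simplify]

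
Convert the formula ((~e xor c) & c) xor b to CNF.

(e | ~c | b) & (c | b) & (~c | ~e | ~b)

((~e xor c) & c) xor b
≡ (((~e xor c) & c) | b) & ~((~e xor c) & c & b)
≡ (((~e | c) & ~(~e & c) & c) | b) & ~((~e xor c) & c & b)
≡ (((~e | c) & ~(~e & c) & c) | b) & ~((~e | c) & ~(~e & c) & c & b)
≡ (((~e | c) & (~~e | ~c) & c) | b) & ~((~e | c) & ~(~e & c) & c & b)
≡ (((~e | c) & (e | ~c) & c) | b) & ~((~e | c) & ~(~e & c) & c & b)
≡ (((~e | c) & (e | ~c) & c) | b) & (~(~e | c) | ~~(~e & c) | ~c | ~b)
≡ (((~e | c) & (e | ~c) & c) | b) & ((~~e & ~c) | ~~(~e & c) | ~c | ~b)
≡ (((~e | c) & (e | ~c) & c) | b) & ((e & ~c) | ~~(~e & c) | ~c | ~b)
≡ (((~e | c) & (e | ~c) & c) | b) & ((e & ~c) | (~e & c) | ~c | ~b)
≡ (~e | c | b) & (e | ~c | b) & (c | b) & (e | ~e | ~c | ~b) & (e | c | ~c | ~b) & (~c | ~e | ~c | ~b) & (~c | c | ~c | ~b)
≡ (e | ~c | b) & (c | b) & (~c | ~e | ~b)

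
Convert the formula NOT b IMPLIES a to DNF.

b OR a

NOT b IMPLIES a
= NOT NOT b OR a   [eliminate IMPLIES]
= b OR a   [double negation]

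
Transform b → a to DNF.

¬b ∨ a

b → a
≡ ¬b ∨ a   (eliminate →)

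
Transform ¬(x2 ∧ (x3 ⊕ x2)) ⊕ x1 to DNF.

¬(x2 ∧ (x3 ⊕ x2)) ⊕ x1
⇔ ¬(x2 ∧ (x3 ⊕ x2)) ∧ ¬x1 ∨ ¬¬(x2 ∧ (x3 ⊕ x2)) ∧ x1   (expand ⊕)
⇔ ¬(x2 ∧ (x3 ∧ ¬x2 ∨ ¬x3 ∧ x2)) ∧ ¬x1 ∨ ¬¬(x2 ∧ (x3 ⊕ x2)) ∧ x1   (expand ⊕)
⇔ ¬(x2 ∧ (x3 ∧ ¬x2 ∨ ¬x3 ∧ x2)) ∧ ¬x1 ∨ ¬¬(x2 ∧ (x3 ∧ ¬x2 ∨ ¬x3 ∧ x2)) ∧ x1   (expand ⊕)
⇔ (¬x2 ∨ ¬(x3 ∧ ¬x2 ∨ ¬x3 ∧ x2)) ∧ ¬x1 ∨ ¬¬(x2 ∧ (x3 ∧ ¬x2 ∨ ¬x3 ∧ x2)) ∧ x1   (De Morgan)
⇔ (¬x2 ∨ ¬(x3 ∧ ¬x2) ∧ ¬(¬x3 ∧ x2)) ∧ ¬x1 ∨ ¬¬(x2 ∧ (x3 ∧ ¬x2 ∨ ¬x3 ∧ x2)) ∧ x1   (De Morgan)
⇔ (¬x2 ∨ (¬x3 ∨ ¬¬x2) ∧ ¬(¬x3 ∧ x2)) ∧ ¬x1 ∨ ¬¬(x2 ∧ (x3 ∧ ¬x2 ∨ ¬x3 ∧ x2)) ∧ x1   (De Morgan)
⇔ (¬x2 ∨ (¬x3 ∨ x2) ∧ ¬(¬x3 ∧ x2)) ∧ ¬x1 ∨ ¬¬(x2 ∧ (x3 ∧ ¬x2 ∨ ¬x3 ∧ x2)) ∧ x1   (double negation)
⇔ (¬x2 ∨ (¬x3 ∨ x2) ∧ (¬¬x3 ∨ ¬x2)) ∧ ¬x1 ∨ ¬¬(x2 ∧ (x3 ∧ ¬x2 ∨ ¬x3 ∧ x2)) ∧ x1   (De Morgan)
⇔ (¬x2 ∨ (¬x3 ∨ x2) ∧ (x3 ∨ ¬x2)) ∧ ¬x1 ∨ ¬¬(x2 ∧ (x3 ∧ ¬x2 ∨ ¬x3 ∧ x2)) ∧ x1   (double negation)
⇔ (¬x2 ∨ (¬x3 ∨ x2) ∧ (x3 ∨ ¬x2)) ∧ ¬x1 ∨ x2 ∧ (x3 ∧ ¬x2 ∨ ¬x3 ∧ x2) ∧ x1   (double negation)
⇔ ¬x2 ∧ ¬x1 ∨ ¬x3 ∧ x3 ∧ ¬x1 ∨ ¬x3 ∧ ¬x2 ∧ ¬x1 ∨ x2 ∧ x3 ∧ ¬x1 ∨ x2 ∧ ¬x2 ∧ ¬x1 ∨ x2 ∧ x3 ∧ ¬x2 ∧ x1 ∨ x2 ∧ ¬x3 ∧ x2 ∧ x1   (distribute ∧ over ∨)
⇔ ¬x2 ∧ ¬x1 ∨ x2 ∧ x3 ∧ ¬x1 ∨ x2 ∧ ¬x3 ∧ x1   (simplify)

¬x2 ∧ ¬x1 ∨ x2 ∧ x3 ∧ ¬x1 ∨ x2 ∧ ¬x3 ∧ x1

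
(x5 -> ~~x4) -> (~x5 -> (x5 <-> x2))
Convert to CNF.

(x5 -> ~~x4) -> (~x5 -> (x5 <-> x2))
⇔ ~(x5 -> ~~x4) | (~x5 -> (x5 <-> x2))   [eliminate ->]
⇔ ~(~x5 | ~~x4) | (~x5 -> (x5 <-> x2))   [eliminate ->]
⇔ ~(~x5 | ~~x4) | ~~x5 | (x5 <-> x2)   [eliminate ->]
⇔ ~(~x5 | ~~x4) | ~~x5 | ((x5 -> x2) & (x2 -> x5))   [eliminate <->]
⇔ ~(~x5 | ~~x4) | ~~x5 | ((~x5 | x2) & (x2 -> x5))   [eliminate ->]
⇔ ~(~x5 | ~~x4) | ~~x5 | ((~x5 | x2) & (~x2 | x5))   [eliminate ->]
⇔ (~~x5 & ~~~x4) | ~~x5 | ((~x5 | x2) & (~x2 | x5))   [De Morgan]
⇔ (x5 & ~~~x4) | ~~x5 | ((~x5 | x2) & (~x2 | x5))   [double negation]
⇔ (x5 & ~x4) | ~~x5 | ((~x5 | x2) & (~x2 | x5))   [double negation]
⇔ (x5 & ~x4) | x5 | ((~x5 | x2) & (~x2 | x5))   [double negation]
⇔ (x5 | x5 | ~x5 | x2) & (x5 | x5 | ~x2 | x5) & (~x4 | x5 | ~x5 | x2) & (~x4 | x5 | ~x2 | x5)   [distribute | over &]
⇔ x5 | ~x2   [simplify]

x5 | ~x2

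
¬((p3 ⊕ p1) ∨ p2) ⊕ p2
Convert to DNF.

(¬p3 ∧ ¬p1 ∧ ¬p2) ∨ (p1 ∧ p3 ∧ ¬p2) ∨ p2

¬((p3 ⊕ p1) ∨ p2) ⊕ p2
≡ (¬((p3 ⊕ p1) ∨ p2) ∧ ¬p2) ∨ (¬¬((p3 ⊕ p1) ∨ p2) ∧ p2)   [expand ⊕]
≡ (¬((p3 ∧ ¬p1) ∨ (¬p3 ∧ p1) ∨ p2) ∧ ¬p2) ∨ (¬¬((p3 ⊕ p1) ∨ p2) ∧ p2)   [expand ⊕]
≡ (¬((p3 ∧ ¬p1) ∨ (¬p3 ∧ p1) ∨ p2) ∧ ¬p2) ∨ (¬¬((p3 ∧ ¬p1) ∨ (¬p3 ∧ p1) ∨ p2) ∧ p2)   [expand ⊕]
≡ (¬(p3 ∧ ¬p1) ∧ ¬(¬p3 ∧ p1) ∧ ¬p2 ∧ ¬p2) ∨ (¬¬((p3 ∧ ¬p1) ∨ (¬p3 ∧ p1) ∨ p2) ∧ p2)   [De Morgan]
≡ ((¬p3 ∨ ¬¬p1) ∧ ¬(¬p3 ∧ p1) ∧ ¬p2 ∧ ¬p2) ∨ (¬¬((p3 ∧ ¬p1) ∨ (¬p3 ∧ p1) ∨ p2) ∧ p2)   [De Morgan]
≡ ((¬p3 ∨ p1) ∧ ¬(¬p3 ∧ p1) ∧ ¬p2 ∧ ¬p2) ∨ (¬¬((p3 ∧ ¬p1) ∨ (¬p3 ∧ p1) ∨ p2) ∧ p2)   [double negation]
≡ ((¬p3 ∨ p1) ∧ (¬¬p3 ∨ ¬p1) ∧ ¬p2 ∧ ¬p2) ∨ (¬¬((p3 ∧ ¬p1) ∨ (¬p3 ∧ p1) ∨ p2) ∧ p2)   [De Morgan]
≡ ((¬p3 ∨ p1) ∧ (p3 ∨ ¬p1) ∧ ¬p2 ∧ ¬p2) ∨ (¬¬((p3 ∧ ¬p1) ∨ (¬p3 ∧ p1) ∨ p2) ∧ p2)   [double negation]
≡ ((¬p3 ∨ p1) ∧ (p3 ∨ ¬p1) ∧ ¬p2 ∧ ¬p2) ∨ (((p3 ∧ ¬p1) ∨ (¬p3 ∧ p1) ∨ p2) ∧ p2)   [double negation]
≡ (¬p3 ∧ p3 ∧ ¬p2 ∧ ¬p2) ∨ (¬p3 ∧ ¬p1 ∧ ¬p2 ∧ ¬p2) ∨ (p1 ∧ p3 ∧ ¬p2 ∧ ¬p2) ∨ (p1 ∧ ¬p1 ∧ ¬p2 ∧ ¬p2) ∨ (p3 ∧ ¬p1 ∧ p2) ∨ (¬p3 ∧ p1 ∧ p2) ∨ (p2 ∧ p2)   [distribute ∧ over ∨]
≡ (¬p3 ∧ ¬p1 ∧ ¬p2) ∨ (p1 ∧ p3 ∧ ¬p2) ∨ p2   [simplify]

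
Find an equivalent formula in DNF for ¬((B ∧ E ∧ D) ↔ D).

¬((B ∧ E ∧ D) ↔ D)
≡ ¬(((B ∧ E ∧ D) → D) ∧ (D → (B ∧ E ∧ D)))
≡ ¬((¬(B ∧ E ∧ D) ∨ D) ∧ (D → (B ∧ E ∧ D)))
≡ ¬((¬(B ∧ E ∧ D) ∨ D) ∧ (¬D ∨ (B ∧ E ∧ D)))
≡ ¬(¬(B ∧ E ∧ D) ∨ D) ∨ ¬(¬D ∨ (B ∧ E ∧ D))
≡ (¬¬(B ∧ E ∧ D) ∧ ¬D) ∨ ¬(¬D ∨ (B ∧ E ∧ D))
≡ (B ∧ E ∧ D ∧ ¬D) ∨ ¬(¬D ∨ (B ∧ E ∧ D))
≡ (B ∧ E ∧ D ∧ ¬D) ∨ (¬¬D ∧ ¬(B ∧ E ∧ D))
≡ (B ∧ E ∧ D ∧ ¬D) ∨ (D ∧ ¬(B ∧ E ∧ D))
≡ (B ∧ E ∧ D ∧ ¬D) ∨ (D ∧ (¬B ∨ ¬E ∨ ¬D))
≡ (B ∧ E ∧ D ∧ ¬D) ∨ (D ∧ ¬B) ∨ (D ∧ ¬E) ∨ (D ∧ ¬D)
≡ (D ∧ ¬B) ∨ (D ∧ ¬E)

(D ∧ ¬B) ∨ (D ∧ ¬E)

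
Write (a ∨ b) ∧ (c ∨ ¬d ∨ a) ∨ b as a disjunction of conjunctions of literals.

a ∨ b

(a ∨ b) ∧ (c ∨ ¬d ∨ a) ∨ b
≡ a ∧ c ∨ a ∧ ¬d ∨ a ∧ a ∨ b ∧ c ∨ b ∧ ¬d ∨ b ∧ a ∨ b   (distribute ∧ over ∨)
≡ a ∨ b   (simplify)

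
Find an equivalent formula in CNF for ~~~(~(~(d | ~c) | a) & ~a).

(~d | a) & (c | a)

~~~(~(~(d | ~c) | a) & ~a)
= ~(~(~(d | ~c) | a) & ~a)   [double negation]
= ~~(~(d | ~c) | a) | ~~a   [De Morgan]
= ~(d | ~c) | a | ~~a   [double negation]
= (~d & ~~c) | a | ~~a   [De Morgan]
= (~d & c) | a | ~~a   [double negation]
= (~d & c) | a | a   [double negation]
= (~d | a | a) & (c | a | a)   [distribute | over &]
= (~d | a) & (c | a)   [simplify]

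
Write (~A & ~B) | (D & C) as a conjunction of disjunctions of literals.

(~A & ~B) | (D & C)
⇔ (~A | D) & (~A | C) & (~B | D) & (~B | C)   (distribute | over &)

(~A | D) & (~A | C) & (~B | D) & (~B | C)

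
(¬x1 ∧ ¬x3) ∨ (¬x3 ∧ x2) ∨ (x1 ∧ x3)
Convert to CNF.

(¬x1 ∨ x2 ∨ x3) ∧ (¬x3 ∨ x1)

(¬x1 ∧ ¬x3) ∨ (¬x3 ∧ x2) ∨ (x1 ∧ x3)
⇔ (¬x1 ∨ ¬x3 ∨ x1) ∧ (¬x1 ∨ ¬x3 ∨ x3) ∧ (¬x1 ∨ x2 ∨ x1) ∧ (¬x1 ∨ x2 ∨ x3) ∧ (¬x3 ∨ ¬x3 ∨ x1) ∧ (¬x3 ∨ ¬x3 ∨ x3) ∧ (¬x3 ∨ x2 ∨ x1) ∧ (¬x3 ∨ x2 ∨ x3)   (distribute ∨ over ∧)
⇔ (¬x1 ∨ x2 ∨ x3) ∧ (¬x3 ∨ x1)   (simplify)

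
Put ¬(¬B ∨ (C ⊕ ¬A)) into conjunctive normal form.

¬(¬B ∨ (C ⊕ ¬A))
≡ ¬(¬B ∨ ((C ∨ ¬A) ∧ ¬(C ∧ ¬A)))   [expand ⊕]
≡ ¬¬B ∧ ¬((C ∨ ¬A) ∧ ¬(C ∧ ¬A))   [De Morgan]
≡ B ∧ ¬((C ∨ ¬A) ∧ ¬(C ∧ ¬A))   [double negation]
≡ B ∧ (¬(C ∨ ¬A) ∨ ¬¬(C ∧ ¬A))   [De Morgan]
≡ B ∧ ((¬C ∧ ¬¬A) ∨ ¬¬(C ∧ ¬A))   [De Morgan]
≡ B ∧ ((¬C ∧ A) ∨ ¬¬(C ∧ ¬A))   [double negation]
≡ B ∧ ((¬C ∧ A) ∨ (C ∧ ¬A))   [double negation]
≡ B ∧ (¬C ∨ C) ∧ (¬C ∨ ¬A) ∧ (A ∨ C) ∧ (A ∨ ¬A)   [distribute ∨ over ∧]
≡ B ∧ (¬C ∨ ¬A) ∧ (A ∨ C)   [simplify]

B ∧ (¬C ∨ ¬A) ∧ (A ∨ C)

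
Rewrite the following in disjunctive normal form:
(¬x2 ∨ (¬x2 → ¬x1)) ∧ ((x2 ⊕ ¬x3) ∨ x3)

(¬x2 ∧ ¬x3) ∨ (¬x2 ∧ x3) ∨ (x2 ∧ x3) ∨ (¬x1 ∧ x3)

(¬x2 ∨ (¬x2 → ¬x1)) ∧ ((x2 ⊕ ¬x3) ∨ x3)
= (¬x2 ∨ ¬¬x2 ∨ ¬x1) ∧ ((x2 ⊕ ¬x3) ∨ x3)   [eliminate →]
= (¬x2 ∨ ¬¬x2 ∨ ¬x1) ∧ ((x2 ∧ ¬¬x3) ∨ (¬x2 ∧ ¬x3) ∨ x3)   [expand ⊕]
= (¬x2 ∨ x2 ∨ ¬x1) ∧ ((x2 ∧ ¬¬x3) ∨ (¬x2 ∧ ¬x3) ∨ x3)   [double negation]
= (¬x2 ∨ x2 ∨ ¬x1) ∧ ((x2 ∧ x3) ∨ (¬x2 ∧ ¬x3) ∨ x3)   [double negation]
= (¬x2 ∧ x2 ∧ x3) ∨ (¬x2 ∧ ¬x2 ∧ ¬x3) ∨ (¬x2 ∧ x3) ∨ (x2 ∧ x2 ∧ x3) ∨ (x2 ∧ ¬x2 ∧ ¬x3) ∨ (x2 ∧ x3) ∨ (¬x1 ∧ x2 ∧ x3) ∨ (¬x1 ∧ ¬x2 ∧ ¬x3) ∨ (¬x1 ∧ x3)   [distribute ∧ over ∨]
= (¬x2 ∧ ¬x3) ∨ (¬x2 ∧ x3) ∨ (x2 ∧ x3) ∨ (¬x1 ∧ x3)   [simplify]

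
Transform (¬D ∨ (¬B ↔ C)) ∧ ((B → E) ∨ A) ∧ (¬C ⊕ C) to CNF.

(¬D ∨ B ∨ C) ∧ (¬D ∨ ¬C ∨ ¬B) ∧ (¬B ∨ E ∨ A)

(¬D ∨ (¬B ↔ C)) ∧ ((B → E) ∨ A) ∧ (¬C ⊕ C)
= (¬D ∨ ((¬B → C) ∧ (C → ¬B))) ∧ ((B → E) ∨ A) ∧ (¬C ⊕ C)   [eliminate ↔]
= (¬D ∨ ((¬¬B ∨ C) ∧ (C → ¬B))) ∧ ((B → E) ∨ A) ∧ (¬C ⊕ C)   [eliminate →]
= (¬D ∨ ((¬¬B ∨ C) ∧ (¬C ∨ ¬B))) ∧ ((B → E) ∨ A) ∧ (¬C ⊕ C)   [eliminate →]
= (¬D ∨ ((¬¬B ∨ C) ∧ (¬C ∨ ¬B))) ∧ (¬B ∨ E ∨ A) ∧ (¬C ⊕ C)   [eliminate →]
= (¬D ∨ ((¬¬B ∨ C) ∧ (¬C ∨ ¬B))) ∧ (¬B ∨ E ∨ A) ∧ (¬C ∨ C) ∧ ¬(¬C ∧ C)   [expand ⊕]
= (¬D ∨ ((B ∨ C) ∧ (¬C ∨ ¬B))) ∧ (¬B ∨ E ∨ A) ∧ (¬C ∨ C) ∧ ¬(¬C ∧ C)   [double negation]
= (¬D ∨ ((B ∨ C) ∧ (¬C ∨ ¬B))) ∧ (¬B ∨ E ∨ A) ∧ (¬C ∨ C) ∧ (¬¬C ∨ ¬C)   [De Morgan]
= (¬D ∨ ((B ∨ C) ∧ (¬C ∨ ¬B))) ∧ (¬B ∨ E ∨ A) ∧ (¬C ∨ C) ∧ (C ∨ ¬C)   [double negation]
= (¬D ∨ B ∨ C) ∧ (¬D ∨ ¬C ∨ ¬B) ∧ (¬B ∨ E ∨ A) ∧ (¬C ∨ C) ∧ (C ∨ ¬C)   [distribute ∨ over ∧]
= (¬D ∨ B ∨ C) ∧ (¬D ∨ ¬C ∨ ¬B) ∧ (¬B ∨ E ∨ A)   [simplify]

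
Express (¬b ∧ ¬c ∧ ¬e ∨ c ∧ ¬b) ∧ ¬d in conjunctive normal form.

(¬b ∧ ¬c ∧ ¬e ∨ c ∧ ¬b) ∧ ¬d
⇔ (¬b ∨ c) ∧ (¬b ∨ ¬b) ∧ (¬c ∨ c) ∧ (¬c ∨ ¬b) ∧ (¬e ∨ c) ∧ (¬e ∨ ¬b) ∧ ¬d
⇔ ¬b ∧ (¬e ∨ c) ∧ ¬d

¬b ∧ (¬e ∨ c) ∧ ¬d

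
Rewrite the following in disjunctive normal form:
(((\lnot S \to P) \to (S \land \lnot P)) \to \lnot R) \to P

(\lnot S \land \lnot P \land R) \lor (S \land \lnot P \land R) \lor P

(((\lnot S \to P) \to (S \land \lnot P)) \to \lnot R) \to P
≡ \lnot (((\lnot S \to P) \to (S \land \lnot P)) \to \lnot R) \lor P
≡ \lnot (\lnot ((\lnot S \to P) \to (S \land \lnot P)) \lor \lnot R) \lor P
≡ \lnot (\lnot (\lnot (\lnot S \to P) \lor (S \land \lnot P)) \lor \lnot R) \lor P
≡ \lnot (\lnot (\lnot (\lnot \lnot S \lor P) \lor (S \land \lnot P)) \lor \lnot R) \lor P
≡ (\lnot \lnot (\lnot (\lnot \lnot S \lor P) \lor (S \land \lnot P)) \land \lnot \lnot R) \lor P
≡ ((\lnot (\lnot \lnot S \lor P) \lor (S \land \lnot P)) \land \lnot \lnot R) \lor P
≡ (((\lnot \lnot \lnot S \land \lnot P) \lor (S \land \lnot P)) \land \lnot \lnot R) \lor P
≡ (((\lnot S \land \lnot P) \lor (S \land \lnot P)) \land \lnot \lnot R) \lor P
≡ (((\lnot S \land \lnot P) \lor (S \land \lnot P)) \land R) \lor P
≡ (\lnot S \land \lnot P \land R) \lor (S \land \lnot P \land R) \lor P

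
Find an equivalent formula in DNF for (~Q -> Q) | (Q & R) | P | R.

Q | P | R

(~Q -> Q) | (Q & R) | P | R
⇔ ~~Q | Q | (Q & R) | P | R   — eliminate ->
⇔ Q | Q | (Q & R) | P | R   — double negation
⇔ Q | P | R   — simplify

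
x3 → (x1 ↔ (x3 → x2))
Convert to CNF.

(¬x3 ∨ ¬x1 ∨ x2) ∧ (¬x3 ∨ ¬x2 ∨ x1)

x3 → (x1 ↔ (x3 → x2))
⇔ ¬x3 ∨ (x1 ↔ (x3 → x2))   [eliminate →]
⇔ ¬x3 ∨ ((x1 → (x3 → x2)) ∧ ((x3 → x2) → x1))   [eliminate ↔]
⇔ ¬x3 ∨ ((¬x1 ∨ (x3 → x2)) ∧ ((x3 → x2) → x1))   [eliminate →]
⇔ ¬x3 ∨ ((¬x1 ∨ ¬x3 ∨ x2) ∧ ((x3 → x2) → x1))   [eliminate →]
⇔ ¬x3 ∨ ((¬x1 ∨ ¬x3 ∨ x2) ∧ (¬(x3 → x2) ∨ x1))   [eliminate →]
⇔ ¬x3 ∨ ((¬x1 ∨ ¬x3 ∨ x2) ∧ (¬(¬x3 ∨ x2) ∨ x1))   [eliminate →]
⇔ ¬x3 ∨ ((¬x1 ∨ ¬x3 ∨ x2) ∧ ((¬¬x3 ∧ ¬x2) ∨ x1))   [De Morgan]
⇔ ¬x3 ∨ ((¬x1 ∨ ¬x3 ∨ x2) ∧ ((x3 ∧ ¬x2) ∨ x1))   [double negation]
⇔ (¬x3 ∨ ¬x1 ∨ ¬x3 ∨ x2) ∧ (¬x3 ∨ x3 ∨ x1) ∧ (¬x3 ∨ ¬x2 ∨ x1)   [distribute ∨ over ∧]
⇔ (¬x3 ∨ ¬x1 ∨ x2) ∧ (¬x3 ∨ ¬x2 ∨ x1)   [simplify]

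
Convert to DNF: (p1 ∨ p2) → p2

(¬p1 ∧ ¬p2) ∨ p2

(p1 ∨ p2) → p2
≡ ¬(p1 ∨ p2) ∨ p2   [eliminate →]
≡ (¬p1 ∧ ¬p2) ∨ p2   [De Morgan]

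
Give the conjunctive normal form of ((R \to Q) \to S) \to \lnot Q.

((R \to Q) \to S) \to \lnot Q
= \lnot ((R \to Q) \to S) \lor \lnot Q   (eliminate \to)
= \lnot (\lnot (R \to Q) \lor S) \lor \lnot Q   (eliminate \to)
= \lnot (\lnot (\lnot R \lor Q) \lor S) \lor \lnot Q   (eliminate \to)
= \lnot \lnot (\lnot R \lor Q) \land \lnot S \lor \lnot Q   (De Morgan)
= (\lnot R \lor Q) \land \lnot S \lor \lnot Q   (double negation)
= (\lnot R \lor Q \lor \lnot Q) \land (\lnot S \lor \lnot Q)   (distribute \lor over \land)
= \lnot S \lor \lnot Q   (simplify)

\lnot S \lor \lnot Q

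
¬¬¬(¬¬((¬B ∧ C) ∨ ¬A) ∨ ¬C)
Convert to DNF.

B ∧ A ∧ C

¬¬¬(¬¬((¬B ∧ C) ∨ ¬A) ∨ ¬C)
≡ ¬(¬¬((¬B ∧ C) ∨ ¬A) ∨ ¬C)   (double negation)
≡ ¬¬¬((¬B ∧ C) ∨ ¬A) ∧ ¬¬C   (De Morgan)
≡ ¬((¬B ∧ C) ∨ ¬A) ∧ ¬¬C   (double negation)
≡ ¬(¬B ∧ C) ∧ ¬¬A ∧ ¬¬C   (De Morgan)
≡ (¬¬B ∨ ¬C) ∧ ¬¬A ∧ ¬¬C   (De Morgan)
≡ (B ∨ ¬C) ∧ ¬¬A ∧ ¬¬C   (double negation)
≡ (B ∨ ¬C) ∧ A ∧ ¬¬C   (double negation)
≡ (B ∨ ¬C) ∧ A ∧ C   (double negation)
≡ (B ∧ A ∧ C) ∨ (¬C ∧ A ∧ C)   (distribute ∧ over ∨)
≡ B ∧ A ∧ C   (simplify)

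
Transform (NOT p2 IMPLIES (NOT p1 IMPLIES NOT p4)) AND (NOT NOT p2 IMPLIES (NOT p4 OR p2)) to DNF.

p2 OR (p1 AND NOT p2) OR NOT p4

(NOT p2 IMPLIES (NOT p1 IMPLIES NOT p4)) AND (NOT NOT p2 IMPLIES (NOT p4 OR p2))
≡ (NOT NOT p2 OR (NOT p1 IMPLIES NOT p4)) AND (NOT NOT p2 IMPLIES (NOT p4 OR p2))   — eliminate IMPLIES
≡ (NOT NOT p2 OR NOT NOT p1 OR NOT p4) AND (NOT NOT p2 IMPLIES (NOT p4 OR p2))   — eliminate IMPLIES
≡ (NOT NOT p2 OR NOT NOT p1 OR NOT p4) AND (NOT NOT NOT p2 OR NOT p4 OR p2)   — eliminate IMPLIES
≡ (p2 OR NOT NOT p1 OR NOT p4) AND (NOT NOT NOT p2 OR NOT p4 OR p2)   — double negation
≡ (p2 OR p1 OR NOT p4) AND (NOT NOT NOT p2 OR NOT p4 OR p2)   — double negation
≡ (p2 OR p1 OR NOT p4) AND (NOT p2 OR NOT p4 OR p2)   — double negation
≡ (p2 AND NOT p2) OR (p2 AND NOT p4) OR (p2 AND p2) OR (p1 AND NOT p2) OR (p1 AND NOT p4) OR (p1 AND p2) OR (NOT p4 AND NOT p2) OR (NOT p4 AND NOT p4) OR (NOT p4 AND p2)   — distribute AND over OR
≡ p2 OR (p1 AND NOT p2) OR NOT p4   — simplify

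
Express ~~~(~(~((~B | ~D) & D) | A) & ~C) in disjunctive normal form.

~~~(~(~((~B | ~D) & D) | A) & ~C)
= ~(~(~((~B | ~D) & D) | A) & ~C)
= ~~(~((~B | ~D) & D) | A) | ~~C
= ~((~B | ~D) & D) | A | ~~C
= ~(~B | ~D) | ~D | A | ~~C
= (~~B & ~~D) | ~D | A | ~~C
= (B & ~~D) | ~D | A | ~~C
= (B & D) | ~D | A | ~~C
= (B & D) | ~D | A | C

(B & D) | ~D | A | C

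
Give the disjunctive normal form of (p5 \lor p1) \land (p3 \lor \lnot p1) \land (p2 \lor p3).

(p5 \lor p1) \land (p3 \lor \lnot p1) \land (p2 \lor p3)
≡ (p5 \land p3 \land p2) \lor (p5 \land p3 \land p3) \lor (p5 \land \lnot p1 \land p2) \lor (p5 \land \lnot p1 \land p3) \lor (p1 \land p3 \land p2) \lor (p1 \land p3 \land p3) \lor (p1 \land \lnot p1 \land p2) \lor (p1 \land \lnot p1 \land p3)   [distribute \land over \lor]
≡ (p5 \land p3) \lor (p5 \land \lnot p1 \land p2) \lor (p1 \land p3)   [simplify]

(p5 \land p3) \lor (p5 \land \lnot p1 \land p2) \lor (p1 \land p3)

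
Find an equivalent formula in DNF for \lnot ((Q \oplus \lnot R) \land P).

(\lnot Q \land R) \lor (\lnot R \land Q) \lor \lnot P

\lnot ((Q \oplus \lnot R) \land P)
≡ \lnot (((Q \land \lnot \lnot R) \lor (\lnot Q \land \lnot R)) \land P)   [expand \oplus]
≡ \lnot ((Q \land \lnot \lnot R) \lor (\lnot Q \land \lnot R)) \lor \lnot P   [De Morgan]
≡ (\lnot (Q \land \lnot \lnot R) \land \lnot (\lnot Q \land \lnot R)) \lor \lnot P   [De Morgan]
≡ ((\lnot Q \lor \lnot \lnot \lnot R) \land \lnot (\lnot Q \land \lnot R)) \lor \lnot P   [De Morgan]
≡ ((\lnot Q \lor \lnot R) \land \lnot (\lnot Q \land \lnot R)) \lor \lnot P   [double negation]
≡ ((\lnot Q \lor \lnot R) \land (\lnot \lnot Q \lor \lnot \lnot R)) \lor \lnot P   [De Morgan]
≡ ((\lnot Q \lor \lnot R) \land (Q \lor \lnot \lnot R)) \lor \lnot P   [double negation]
≡ ((\lnot Q \lor \lnot R) \land (Q \lor R)) \lor \lnot P   [double negation]
≡ (\lnot Q \land Q) \lor (\lnot Q \land R) \lor (\lnot R \land Q) \lor (\lnot R \land R) \lor \lnot P   [distribute \land over \lor]
≡ (\lnot Q \land R) \lor (\lnot R \land Q) \lor \lnot P   [simplify]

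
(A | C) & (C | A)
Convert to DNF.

(A | C) & (C | A)
⇔ (A & C) | (A & A) | (C & C) | (C & A)   [distribute & over |]
⇔ A | C   [simplify]

A | C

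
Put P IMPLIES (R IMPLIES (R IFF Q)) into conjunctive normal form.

NOT P OR NOT R OR Q

P IMPLIES (R IMPLIES (R IFF Q))
= NOT P OR (R IMPLIES (R IFF Q))   [eliminate IMPLIES]
= NOT P OR NOT R OR (R IFF Q)   [eliminate IMPLIES]
= NOT P OR NOT R OR ((R IMPLIES Q) AND (Q IMPLIES R))   [eliminate IFF]
= NOT P OR NOT R OR ((NOT R OR Q) AND (Q IMPLIES R))   [eliminate IMPLIES]
= NOT P OR NOT R OR ((NOT R OR Q) AND (NOT Q OR R))   [eliminate IMPLIES]
= (NOT P OR NOT R OR NOT R OR Q) AND (NOT P OR NOT R OR NOT Q OR R)   [distribute OR over AND]
= NOT P OR NOT R OR Q   [simplify]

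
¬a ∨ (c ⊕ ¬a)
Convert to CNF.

¬a ∨ c

¬a ∨ (c ⊕ ¬a)
≡ ¬a ∨ ((c ∨ ¬a) ∧ ¬(c ∧ ¬a))   (expand ⊕)
≡ ¬a ∨ ((c ∨ ¬a) ∧ (¬c ∨ ¬¬a))   (De Morgan)
≡ ¬a ∨ ((c ∨ ¬a) ∧ (¬c ∨ a))   (double negation)
≡ (¬a ∨ c ∨ ¬a) ∧ (¬a ∨ ¬c ∨ a)   (distribute ∨ over ∧)
≡ ¬a ∨ c   (simplify)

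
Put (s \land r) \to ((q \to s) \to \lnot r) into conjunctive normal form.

\lnot s \lor \lnot r

(s \land r) \to ((q \to s) \to \lnot r)
⇔ \lnot (s \land r) \lor ((q \to s) \to \lnot r)   [eliminate \to]
⇔ \lnot (s \land r) \lor \lnot (q \to s) \lor \lnot r   [eliminate \to]
⇔ \lnot (s \land r) \lor \lnot (\lnot q \lor s) \lor \lnot r   [eliminate \to]
⇔ \lnot s \lor \lnot r \lor \lnot (\lnot q \lor s) \lor \lnot r   [De Morgan]
⇔ \lnot s \lor \lnot r \lor (\lnot \lnot q \land \lnot s) \lor \lnot r   [De Morgan]
⇔ \lnot s \lor \lnot r \lor (q \land \lnot s) \lor \lnot r   [double negation]
⇔ (\lnot s \lor \lnot r \lor q \lor \lnot r) \land (\lnot s \lor \lnot r \lor \lnot s \lor \lnot r)   [distribute \lor over \land]
⇔ \lnot s \lor \lnot r   [simplify]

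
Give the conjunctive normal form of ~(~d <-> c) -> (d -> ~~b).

~c | ~d | b

~(~d <-> c) -> (d -> ~~b)
= ~~(~d <-> c) | (d -> ~~b)   [eliminate ->]
= ~~((~d -> c) & (c -> ~d)) | (d -> ~~b)   [eliminate <->]
= ~~((~~d | c) & (c -> ~d)) | (d -> ~~b)   [eliminate ->]
= ~~((~~d | c) & (~c | ~d)) | (d -> ~~b)   [eliminate ->]
= ~~((~~d | c) & (~c | ~d)) | ~d | ~~b   [eliminate ->]
= ((~~d | c) & (~c | ~d)) | ~d | ~~b   [double negation]
= ((d | c) & (~c | ~d)) | ~d | ~~b   [double negation]
= ((d | c) & (~c | ~d)) | ~d | b   [double negation]
= (d | c | ~d | b) & (~c | ~d | ~d | b)   [distribute | over &]
= ~c | ~d | b   [simplify]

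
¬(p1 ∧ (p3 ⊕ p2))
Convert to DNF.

¬p1 ∨ (¬p3 ∧ ¬p2) ∨ (p2 ∧ p3)

¬(p1 ∧ (p3 ⊕ p2))
= ¬(p1 ∧ ((p3 ∧ ¬p2) ∨ (¬p3 ∧ p2)))
= ¬p1 ∨ ¬((p3 ∧ ¬p2) ∨ (¬p3 ∧ p2))
= ¬p1 ∨ (¬(p3 ∧ ¬p2) ∧ ¬(¬p3 ∧ p2))
= ¬p1 ∨ ((¬p3 ∨ ¬¬p2) ∧ ¬(¬p3 ∧ p2))
= ¬p1 ∨ ((¬p3 ∨ p2) ∧ ¬(¬p3 ∧ p2))
= ¬p1 ∨ ((¬p3 ∨ p2) ∧ (¬¬p3 ∨ ¬p2))
= ¬p1 ∨ ((¬p3 ∨ p2) ∧ (p3 ∨ ¬p2))
= ¬p1 ∨ (¬p3 ∧ p3) ∨ (¬p3 ∧ ¬p2) ∨ (p2 ∧ p3) ∨ (p2 ∧ ¬p2)
= ¬p1 ∨ (¬p3 ∧ ¬p2) ∨ (p2 ∧ p3)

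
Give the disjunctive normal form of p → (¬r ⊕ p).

p → (¬r ⊕ p)
= ¬p ∨ (¬r ⊕ p)   [eliminate →]
= ¬p ∨ (¬r ∧ ¬p) ∨ (¬¬r ∧ p)   [expand ⊕]
= ¬p ∨ (¬r ∧ ¬p) ∨ (r ∧ p)   [double negation]
= ¬p ∨ (r ∧ p)   [simplify]

¬p ∨ (r ∧ p)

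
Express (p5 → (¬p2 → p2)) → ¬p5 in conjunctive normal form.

(p5 → (¬p2 → p2)) → ¬p5
⇔ ¬(p5 → (¬p2 → p2)) ∨ ¬p5   — eliminate →
⇔ ¬(¬p5 ∨ (¬p2 → p2)) ∨ ¬p5   — eliminate →
⇔ ¬(¬p5 ∨ ¬¬p2 ∨ p2) ∨ ¬p5   — eliminate →
⇔ ¬¬p5 ∧ ¬¬¬p2 ∧ ¬p2 ∨ ¬p5   — De Morgan
⇔ p5 ∧ ¬¬¬p2 ∧ ¬p2 ∨ ¬p5   — double negation
⇔ p5 ∧ ¬p2 ∧ ¬p2 ∨ ¬p5   — double negation
⇔ (p5 ∨ ¬p5) ∧ (¬p2 ∨ ¬p5) ∧ (¬p2 ∨ ¬p5)   — distribute ∨ over ∧
⇔ ¬p2 ∨ ¬p5   — simplify

¬p2 ∨ ¬p5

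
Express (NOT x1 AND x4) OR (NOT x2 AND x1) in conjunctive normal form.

(NOT x1 OR NOT x2) AND (x4 OR NOT x2) AND (x4 OR x1)

(NOT x1 AND x4) OR (NOT x2 AND x1)
≡ (NOT x1 OR NOT x2) AND (NOT x1 OR x1) AND (x4 OR NOT x2) AND (x4 OR x1)
≡ (NOT x1 OR NOT x2) AND (x4 OR NOT x2) AND (x4 OR x1)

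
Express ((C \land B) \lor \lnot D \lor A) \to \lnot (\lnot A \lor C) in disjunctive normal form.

(\lnot C \land D \land \lnot A) \lor (\lnot B \land D \land \lnot A) \lor (A \land \lnot C)

((C \land B) \lor \lnot D \lor A) \to \lnot (\lnot A \lor C)
≡ \lnot ((C \land B) \lor \lnot D \lor A) \lor \lnot (\lnot A \lor C)   (eliminate \to)
≡ (\lnot (C \land B) \land \lnot \lnot D \land \lnot A) \lor \lnot (\lnot A \lor C)   (De Morgan)
≡ ((\lnot C \lor \lnot B) \land \lnot \lnot D \land \lnot A) \lor \lnot (\lnot A \lor C)   (De Morgan)
≡ ((\lnot C \lor \lnot B) \land D \land \lnot A) \lor \lnot (\lnot A \lor C)   (double negation)
≡ ((\lnot C \lor \lnot B) \land D \land \lnot A) \lor (\lnot \lnot A \land \lnot C)   (De Morgan)
≡ ((\lnot C \lor \lnot B) \land D \land \lnot A) \lor (A \land \lnot C)   (double negation)
≡ (\lnot C \land D \land \lnot A) \lor (\lnot B \land D \land \lnot A) \lor (A \land \lnot C)   (distribute \land over \lor)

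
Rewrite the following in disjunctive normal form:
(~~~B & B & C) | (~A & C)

(~~~B & B & C) | (~A & C)
≡ (~B & B & C) | (~A & C)   [double negation]
≡ ~A & C   [simplify]

~A & C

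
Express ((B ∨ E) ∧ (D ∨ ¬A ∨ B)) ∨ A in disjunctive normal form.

((B ∨ E) ∧ (D ∨ ¬A ∨ B)) ∨ A
≡ (B ∧ D) ∨ (B ∧ ¬A) ∨ (B ∧ B) ∨ (E ∧ D) ∨ (E ∧ ¬A) ∨ (E ∧ B) ∨ A
≡ B ∨ (E ∧ D) ∨ (E ∧ ¬A) ∨ A

B ∨ (E ∧ D) ∨ (E ∧ ¬A) ∨ A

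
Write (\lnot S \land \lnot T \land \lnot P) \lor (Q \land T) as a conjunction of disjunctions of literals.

(\lnot S \lor Q) \land (\lnot S \lor T) \land (\lnot T \lor Q) \land (\lnot P \lor Q) \land (\lnot P \lor T)

(\lnot S \land \lnot T \land \lnot P) \lor (Q \land T)
≡ (\lnot S \lor Q) \land (\lnot S \lor T) \land (\lnot T \lor Q) \land (\lnot T \lor T) \land (\lnot P \lor Q) \land (\lnot P \lor T)   [distribute \lor over \land]
≡ (\lnot S \lor Q) \land (\lnot S \lor T) \land (\lnot T \lor Q) \land (\lnot P \lor Q) \land (\lnot P \lor T)   [simplify]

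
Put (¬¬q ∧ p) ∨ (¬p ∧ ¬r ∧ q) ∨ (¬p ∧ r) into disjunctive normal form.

(q ∧ p) ∨ (¬p ∧ ¬r ∧ q) ∨ (¬p ∧ r)

(¬¬q ∧ p) ∨ (¬p ∧ ¬r ∧ q) ∨ (¬p ∧ r)
= (q ∧ p) ∨ (¬p ∧ ¬r ∧ q) ∨ (¬p ∧ r)   [double negation]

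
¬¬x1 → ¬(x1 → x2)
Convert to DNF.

¬¬x1 → ¬(x1 → x2)
⇔ ¬¬¬x1 ∨ ¬(x1 → x2)   [eliminate →]
⇔ ¬¬¬x1 ∨ ¬(¬x1 ∨ x2)   [eliminate →]
⇔ ¬x1 ∨ ¬(¬x1 ∨ x2)   [double negation]
⇔ ¬x1 ∨ (¬¬x1 ∧ ¬x2)   [De Morgan]
⇔ ¬x1 ∨ (x1 ∧ ¬x2)   [double negation]

¬x1 ∨ (x1 ∧ ¬x2)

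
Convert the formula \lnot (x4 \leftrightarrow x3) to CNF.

(x4 \lor x3) \land (\lnot x3 \lor \lnot x4)

\lnot (x4 \leftrightarrow x3)
≡ \lnot ((x4 \to x3) \land (x3 \to x4))   [eliminate \leftrightarrow]
≡ \lnot ((\lnot x4 \lor x3) \land (x3 \to x4))   [eliminate \to]
≡ \lnot ((\lnot x4 \lor x3) \land (\lnot x3 \lor x4))   [eliminate \to]
≡ \lnot (\lnot x4 \lor x3) \lor \lnot (\lnot x3 \lor x4)   [De Morgan]
≡ (\lnot \lnot x4 \land \lnot x3) \lor \lnot (\lnot x3 \lor x4)   [De Morgan]
≡ (x4 \land \lnot x3) \lor \lnot (\lnot x3 \lor x4)   [double negation]
≡ (x4 \land \lnot x3) \lor (\lnot \lnot x3 \land \lnot x4)   [De Morgan]
≡ (x4 \land \lnot x3) \lor (x3 \land \lnot x4)   [double negation]
≡ (x4 \lor x3) \land (x4 \lor \lnot x4) \land (\lnot x3 \lor x3) \land (\lnot x3 \lor \lnot x4)   [distribute \lor over \land]
≡ (x4 \lor x3) \land (\lnot x3 \lor \lnot x4)   [simplify]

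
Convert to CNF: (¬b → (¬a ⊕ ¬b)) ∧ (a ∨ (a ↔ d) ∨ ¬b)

(¬b → (¬a ⊕ ¬b)) ∧ (a ∨ (a ↔ d) ∨ ¬b)
≡ (¬¬b ∨ (¬a ⊕ ¬b)) ∧ (a ∨ (a ↔ d) ∨ ¬b)   — eliminate →
≡ (¬¬b ∨ ((¬a ∨ ¬b) ∧ ¬(¬a ∧ ¬b))) ∧ (a ∨ (a ↔ d) ∨ ¬b)   — expand ⊕
≡ (¬¬b ∨ ((¬a ∨ ¬b) ∧ ¬(¬a ∧ ¬b))) ∧ (a ∨ ((a → d) ∧ (d → a)) ∨ ¬b)   — eliminate ↔
≡ (¬¬b ∨ ((¬a ∨ ¬b) ∧ ¬(¬a ∧ ¬b))) ∧ (a ∨ ((¬a ∨ d) ∧ (d → a)) ∨ ¬b)   — eliminate →
≡ (¬¬b ∨ ((¬a ∨ ¬b) ∧ ¬(¬a ∧ ¬b))) ∧ (a ∨ ((¬a ∨ d) ∧ (¬d ∨ a)) ∨ ¬b)   — eliminate →
≡ (b ∨ ((¬a ∨ ¬b) ∧ ¬(¬a ∧ ¬b))) ∧ (a ∨ ((¬a ∨ d) ∧ (¬d ∨ a)) ∨ ¬b)   — double negation
≡ (b ∨ ((¬a ∨ ¬b) ∧ (¬¬a ∨ ¬¬b))) ∧ (a ∨ ((¬a ∨ d) ∧ (¬d ∨ a)) ∨ ¬b)   — De Morgan
≡ (b ∨ ((¬a ∨ ¬b) ∧ (a ∨ ¬¬b))) ∧ (a ∨ ((¬a ∨ d) ∧ (¬d ∨ a)) ∨ ¬b)   — double negation
≡ (b ∨ ((¬a ∨ ¬b) ∧ (a ∨ b))) ∧ (a ∨ ((¬a ∨ d) ∧ (¬d ∨ a)) ∨ ¬b)   — double negation
≡ (b ∨ ¬a ∨ ¬b) ∧ (b ∨ a ∨ b) ∧ (a ∨ ¬a ∨ d ∨ ¬b) ∧ (a ∨ ¬d ∨ a ∨ ¬b)   — distribute ∨ over ∧
≡ (b ∨ a) ∧ (a ∨ ¬d ∨ ¬b)   — simplify

(b ∨ a) ∧ (a ∨ ¬d ∨ ¬b)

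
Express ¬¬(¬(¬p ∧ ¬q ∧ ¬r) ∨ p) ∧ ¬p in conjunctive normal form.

(p ∨ q ∨ r) ∧ ¬p

¬¬(¬(¬p ∧ ¬q ∧ ¬r) ∨ p) ∧ ¬p
≡ (¬(¬p ∧ ¬q ∧ ¬r) ∨ p) ∧ ¬p   [double negation]
≡ (¬¬p ∨ ¬¬q ∨ ¬¬r ∨ p) ∧ ¬p   [De Morgan]
≡ (p ∨ ¬¬q ∨ ¬¬r ∨ p) ∧ ¬p   [double negation]
≡ (p ∨ q ∨ ¬¬r ∨ p) ∧ ¬p   [double negation]
≡ (p ∨ q ∨ r ∨ p) ∧ ¬p   [double negation]
≡ (p ∨ q ∨ r) ∧ ¬p   [simplify]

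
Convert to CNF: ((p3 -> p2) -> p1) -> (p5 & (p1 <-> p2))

(~p3 | p2 | p5) & (~p1 | p5) & (~p1 | p2)

((p3 -> p2) -> p1) -> (p5 & (p1 <-> p2))
≡ ~((p3 -> p2) -> p1) | (p5 & (p1 <-> p2))   [eliminate ->]
≡ ~(~(p3 -> p2) | p1) | (p5 & (p1 <-> p2))   [eliminate ->]
≡ ~(~(~p3 | p2) | p1) | (p5 & (p1 <-> p2))   [eliminate ->]
≡ ~(~(~p3 | p2) | p1) | (p5 & (p1 -> p2) & (p2 -> p1))   [eliminate <->]
≡ ~(~(~p3 | p2) | p1) | (p5 & (~p1 | p2) & (p2 -> p1))   [eliminate ->]
≡ ~(~(~p3 | p2) | p1) | (p5 & (~p1 | p2) & (~p2 | p1))   [eliminate ->]
≡ (~~(~p3 | p2) & ~p1) | (p5 & (~p1 | p2) & (~p2 | p1))   [De Morgan]
≡ ((~p3 | p2) & ~p1) | (p5 & (~p1 | p2) & (~p2 | p1))   [double negation]
≡ (~p3 | p2 | p5) & (~p3 | p2 | ~p1 | p2) & (~p3 | p2 | ~p2 | p1) & (~p1 | p5) & (~p1 | ~p1 | p2) & (~p1 | ~p2 | p1)   [distribute | over &]
≡ (~p3 | p2 | p5) & (~p1 | p5) & (~p1 | p2)   [simplify]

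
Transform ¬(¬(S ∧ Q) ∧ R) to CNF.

(S ∨ ¬R) ∧ (Q ∨ ¬R)

¬(¬(S ∧ Q) ∧ R)
= ¬¬(S ∧ Q) ∨ ¬R   [De Morgan]
= (S ∧ Q) ∨ ¬R   [double negation]
= (S ∨ ¬R) ∧ (Q ∨ ¬R)   [distribute ∨ over ∧]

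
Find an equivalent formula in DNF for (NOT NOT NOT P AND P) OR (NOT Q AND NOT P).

(NOT NOT NOT P AND P) OR (NOT Q AND NOT P)
⇔ (NOT P AND P) OR (NOT Q AND NOT P)
⇔ NOT Q AND NOT P

NOT Q AND NOT P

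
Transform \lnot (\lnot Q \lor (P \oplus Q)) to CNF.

Q \land (\lnot Q \lor P)

\lnot (\lnot Q \lor (P \oplus Q))
⇔ \lnot (\lnot Q \lor ((P \lor Q) \land \lnot (P \land Q)))   [expand \oplus]
⇔ \lnot \lnot Q \land \lnot ((P \lor Q) \land \lnot (P \land Q))   [De Morgan]
⇔ Q \land \lnot ((P \lor Q) \land \lnot (P \land Q))   [double negation]
⇔ Q \land (\lnot (P \lor Q) \lor \lnot \lnot (P \land Q))   [De Morgan]
⇔ Q \land ((\lnot P \land \lnot Q) \lor \lnot \lnot (P \land Q))   [De Morgan]
⇔ Q \land ((\lnot P \land \lnot Q) \lor (P \land Q))   [double negation]
⇔ Q \land (\lnot P \lor P) \land (\lnot P \lor Q) \land (\lnot Q \lor P) \land (\lnot Q \lor Q)   [distribute \lor over \land]
⇔ Q \land (\lnot Q \lor P)   [simplify]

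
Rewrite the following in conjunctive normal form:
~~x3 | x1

~~x3 | x1
≡ x3 | x1   — double negation

x3 | x1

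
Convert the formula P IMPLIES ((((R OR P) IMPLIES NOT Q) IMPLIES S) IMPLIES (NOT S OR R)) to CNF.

NOT P OR NOT S OR R

P IMPLIES ((((R OR P) IMPLIES NOT Q) IMPLIES S) IMPLIES (NOT S OR R))
≡ NOT P OR ((((R OR P) IMPLIES NOT Q) IMPLIES S) IMPLIES (NOT S OR R))   [eliminate IMPLIES]
≡ NOT P OR NOT (((R OR P) IMPLIES NOT Q) IMPLIES S) OR NOT S OR R   [eliminate IMPLIES]
≡ NOT P OR NOT (NOT ((R OR P) IMPLIES NOT Q) OR S) OR NOT S OR R   [eliminate IMPLIES]
≡ NOT P OR NOT (NOT (NOT (R OR P) OR NOT Q) OR S) OR NOT S OR R   [eliminate IMPLIES]
≡ NOT P OR (NOT NOT (NOT (R OR P) OR NOT Q) AND NOT S) OR NOT S OR R   [De Morgan]
≡ NOT P OR ((NOT (R OR P) OR NOT Q) AND NOT S) OR NOT S OR R   [double negation]
≡ NOT P OR (((NOT R AND NOT P) OR NOT Q) AND NOT S) OR NOT S OR R   [De Morgan]
≡ (NOT P OR NOT R OR NOT Q OR NOT S OR R) AND (NOT P OR NOT P OR NOT Q OR NOT S OR R) AND (NOT P OR NOT S OR NOT S OR R)   [distribute OR over AND]
≡ NOT P OR NOT S OR R   [simplify]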